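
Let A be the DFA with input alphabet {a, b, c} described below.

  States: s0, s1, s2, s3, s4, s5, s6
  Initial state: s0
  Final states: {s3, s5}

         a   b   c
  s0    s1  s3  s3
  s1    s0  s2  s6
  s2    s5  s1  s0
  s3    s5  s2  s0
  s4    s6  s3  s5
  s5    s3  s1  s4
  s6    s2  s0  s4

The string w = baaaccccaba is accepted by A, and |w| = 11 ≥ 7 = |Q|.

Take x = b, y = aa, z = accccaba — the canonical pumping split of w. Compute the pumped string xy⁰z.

baccccaba

xy⁰z = xz = b·accccaba = baccccaba.
Reading y = aa takes A from s3 back to s3, so after x the machine is still in s3, and z then leads to the accepting state s5. Hence baccccaba ∈ L(A).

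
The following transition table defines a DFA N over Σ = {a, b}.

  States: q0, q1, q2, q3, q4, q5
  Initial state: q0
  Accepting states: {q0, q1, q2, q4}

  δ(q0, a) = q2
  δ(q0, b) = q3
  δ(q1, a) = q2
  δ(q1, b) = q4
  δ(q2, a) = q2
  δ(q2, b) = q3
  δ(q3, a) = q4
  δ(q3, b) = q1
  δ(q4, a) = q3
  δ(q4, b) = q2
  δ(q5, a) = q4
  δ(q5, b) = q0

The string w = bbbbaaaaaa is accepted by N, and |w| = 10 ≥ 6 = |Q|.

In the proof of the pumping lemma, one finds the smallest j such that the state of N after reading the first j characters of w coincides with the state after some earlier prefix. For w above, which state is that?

q2

State sequence: q0 -b-> q3 -b-> q1 -b-> q4 -b-> q2 -a-> q2 -a-> q2 -a-> q2 -a-> q2 -a-> q2 -a-> q2
First repeat at step 5: q2 was already visited.

The earliest repeat is at step j = 5: N is in q2, which it already visited at step i = 4.
Pumping length from the standard proof: p = 6 (the number of states). The repeated state found above gives |xy| = j ≤ 6 and |y| = j − i ≥ 1.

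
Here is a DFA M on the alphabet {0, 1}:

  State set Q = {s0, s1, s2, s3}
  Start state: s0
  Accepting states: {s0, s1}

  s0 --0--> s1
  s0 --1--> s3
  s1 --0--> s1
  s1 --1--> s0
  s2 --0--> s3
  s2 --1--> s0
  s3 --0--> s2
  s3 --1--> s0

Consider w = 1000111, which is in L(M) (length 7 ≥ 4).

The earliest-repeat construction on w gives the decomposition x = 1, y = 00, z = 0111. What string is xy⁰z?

10111

xy⁰z = xz = 1·0111 = 10111.
Reading y = 00 takes M from s3 back to s3, so after x the machine is still in s3, and z then leads to the accepting state s0. Hence 10111 ∈ L(M).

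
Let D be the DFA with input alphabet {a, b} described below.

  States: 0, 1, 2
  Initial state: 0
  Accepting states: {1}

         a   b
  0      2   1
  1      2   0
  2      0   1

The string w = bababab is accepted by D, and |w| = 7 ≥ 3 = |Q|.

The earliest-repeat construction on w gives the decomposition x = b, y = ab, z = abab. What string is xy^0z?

xy⁰z = xz = b·abab = babab.
Reading y = ab takes D from 1 back to 1, so after x the machine is still in 1, and z then leads to the accepting state 1. Hence babab ∈ L(D).

babab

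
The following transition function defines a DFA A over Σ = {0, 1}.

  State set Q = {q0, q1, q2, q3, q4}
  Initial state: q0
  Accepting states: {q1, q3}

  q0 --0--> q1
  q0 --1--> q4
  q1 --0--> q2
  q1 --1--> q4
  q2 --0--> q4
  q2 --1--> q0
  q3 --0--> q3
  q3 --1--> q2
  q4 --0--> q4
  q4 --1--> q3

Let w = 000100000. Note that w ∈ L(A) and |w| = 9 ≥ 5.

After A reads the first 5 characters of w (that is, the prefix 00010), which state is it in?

Run of A on the first 5 characters of w = 0 0 0 1 0:
  step 0: q0  (start)
  step 1: q1  (read 0: q0→q1)
  step 2: q2  (read 0: q1→q2)
  step 3: q4  (read 0: q2→q4)
  step 4: q3  (read 1: q4→q3)
  step 5: q3  (read 0: q3→q3)

After reading 5 characters, A is in state q3.

q3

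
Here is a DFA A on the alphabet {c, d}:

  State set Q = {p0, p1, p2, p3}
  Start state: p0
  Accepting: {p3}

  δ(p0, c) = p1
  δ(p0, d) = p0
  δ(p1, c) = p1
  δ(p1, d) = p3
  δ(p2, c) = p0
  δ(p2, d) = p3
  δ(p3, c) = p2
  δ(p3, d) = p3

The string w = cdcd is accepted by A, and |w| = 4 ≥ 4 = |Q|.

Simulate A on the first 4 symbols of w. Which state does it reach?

Run of A on the first 4 characters of w = c d c d:
  step 0: p0  (start)
  step 1: p1  (read c: p0→p1)
  step 2: p3  (read d: p1→p3)
  step 3: p2  (read c: p3→p2)
  step 4: p3  (read d: p2→p3)

After reading 4 characters, A is in state p3.

p3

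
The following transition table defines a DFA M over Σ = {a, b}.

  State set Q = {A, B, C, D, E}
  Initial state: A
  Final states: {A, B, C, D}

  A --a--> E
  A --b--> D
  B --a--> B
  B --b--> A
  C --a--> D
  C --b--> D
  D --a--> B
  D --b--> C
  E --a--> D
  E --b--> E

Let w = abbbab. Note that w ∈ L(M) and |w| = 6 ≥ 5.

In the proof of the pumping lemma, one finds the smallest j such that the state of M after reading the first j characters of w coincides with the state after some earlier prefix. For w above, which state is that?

State sequence: A -a-> E -b-> E -b-> E -b-> E -a-> D -b-> C
First repeat at step 2: E was already visited.

The earliest repeat is at step j = 2: M is in E, which it already visited at step i = 1.
The DFA has 5 states, so the proof of the pumping lemma guarantees a repeated state among the first 5+1 visited; the segment between the two visits is the pumpable y.

E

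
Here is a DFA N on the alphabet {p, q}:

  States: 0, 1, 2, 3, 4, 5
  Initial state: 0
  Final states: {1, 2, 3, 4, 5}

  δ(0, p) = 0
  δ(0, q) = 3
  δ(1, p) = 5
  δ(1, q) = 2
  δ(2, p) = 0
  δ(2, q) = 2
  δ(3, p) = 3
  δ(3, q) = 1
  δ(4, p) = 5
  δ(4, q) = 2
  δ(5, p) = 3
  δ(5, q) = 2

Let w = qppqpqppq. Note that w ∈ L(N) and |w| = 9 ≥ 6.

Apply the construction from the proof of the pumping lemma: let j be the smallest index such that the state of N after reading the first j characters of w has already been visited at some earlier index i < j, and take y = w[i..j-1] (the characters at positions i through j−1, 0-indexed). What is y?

Run of N on w = q p p q p q p p q:
  step 0: 0  (start)
  step 1: 3  (read q: 0→3)
  step 2: 3  (read p: 3→3)   ← first repeat (3 seen earlier)
  step 3: 3  (read p: 3→3)
  step 4: 1  (read q: 3→1)
  step 5: 5  (read p: 1→5)
  step 6: 2  (read q: 5→2)
  step 7: 0  (read p: 2→0)
  step 8: 0  (read p: 0→0)
  step 9: 3  (read q: 0→3)

So i = 1, j = 2, giving x = w[0:1] = q, y = w[1:2] = p, z = w[2:9] = pqpqppq.
Check: |xy| = 2 ≤ 6 and |y| = 1 ≥ 1. Reading y takes N from 3 back to 3, so every xyⁱz is accepted.
With |Q| = 6, pigeonhole forces a state repeat no later than step 6; the substring read between the first and second visits to that state can be pumped.

p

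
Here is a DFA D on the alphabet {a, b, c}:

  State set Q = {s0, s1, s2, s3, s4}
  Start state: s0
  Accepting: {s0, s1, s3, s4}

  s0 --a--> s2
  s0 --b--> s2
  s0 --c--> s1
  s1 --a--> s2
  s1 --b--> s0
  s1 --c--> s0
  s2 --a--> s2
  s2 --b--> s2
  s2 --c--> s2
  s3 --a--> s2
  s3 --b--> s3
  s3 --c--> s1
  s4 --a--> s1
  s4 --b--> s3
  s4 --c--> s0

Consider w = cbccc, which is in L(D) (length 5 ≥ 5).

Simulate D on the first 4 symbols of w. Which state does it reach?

s0

Run of D on the first 4 characters of w = c b c c:
  step 0: s0  (start)
  step 1: s1  (read c: s0→s1)
  step 2: s0  (read b: s1→s0)
  step 3: s1  (read c: s0→s1)
  step 4: s0  (read c: s1→s0)

After reading 4 characters, D is in state s0.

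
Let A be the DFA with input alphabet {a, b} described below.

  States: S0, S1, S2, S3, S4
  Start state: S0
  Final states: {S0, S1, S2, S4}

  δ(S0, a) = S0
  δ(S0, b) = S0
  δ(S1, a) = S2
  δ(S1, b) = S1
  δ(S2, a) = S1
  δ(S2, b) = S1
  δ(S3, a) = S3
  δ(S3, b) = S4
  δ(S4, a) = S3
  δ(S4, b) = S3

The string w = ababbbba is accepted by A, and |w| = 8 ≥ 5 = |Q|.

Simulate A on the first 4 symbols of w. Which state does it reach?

State sequence: S0 -a-> S0 -b-> S0 -a-> S0 -b-> S0

After reading 4 characters, A is in state S0.

S0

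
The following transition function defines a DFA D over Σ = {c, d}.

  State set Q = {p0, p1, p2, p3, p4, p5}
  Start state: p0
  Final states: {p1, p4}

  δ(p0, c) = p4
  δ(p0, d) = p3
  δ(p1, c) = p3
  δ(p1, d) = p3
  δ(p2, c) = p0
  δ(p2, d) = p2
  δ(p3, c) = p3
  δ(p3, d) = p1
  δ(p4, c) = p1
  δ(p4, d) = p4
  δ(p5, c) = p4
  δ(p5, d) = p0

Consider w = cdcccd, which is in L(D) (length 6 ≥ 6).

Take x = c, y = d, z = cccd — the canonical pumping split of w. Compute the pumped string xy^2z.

cddcccd

xy^2z = c·d·d·cccd = cddcccd.
Reading y = d takes D from p4 back to p4, so after x·y·y the machine is still in p4, and z then leads to the accepting state p1. Hence cddcccd ∈ L(D).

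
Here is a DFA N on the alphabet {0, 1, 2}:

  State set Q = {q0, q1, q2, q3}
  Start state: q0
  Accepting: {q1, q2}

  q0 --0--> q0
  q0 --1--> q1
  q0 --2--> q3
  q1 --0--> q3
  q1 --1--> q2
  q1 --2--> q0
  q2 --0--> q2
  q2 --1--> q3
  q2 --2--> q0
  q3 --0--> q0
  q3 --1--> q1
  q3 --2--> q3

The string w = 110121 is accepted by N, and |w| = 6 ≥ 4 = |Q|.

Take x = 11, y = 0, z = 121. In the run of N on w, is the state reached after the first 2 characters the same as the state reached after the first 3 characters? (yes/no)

State sequence: q0 -1-> q1 -1-> q2 -0-> q2

After x (step 2): q2. After xy (step 3): q2.
They match, so y = 0 drives N around a cycle from q2 back to itself; pumping y any number of times keeps N in q2 before reading z, and xyⁱz ∈ L(N) for every i ≥ 0.

yes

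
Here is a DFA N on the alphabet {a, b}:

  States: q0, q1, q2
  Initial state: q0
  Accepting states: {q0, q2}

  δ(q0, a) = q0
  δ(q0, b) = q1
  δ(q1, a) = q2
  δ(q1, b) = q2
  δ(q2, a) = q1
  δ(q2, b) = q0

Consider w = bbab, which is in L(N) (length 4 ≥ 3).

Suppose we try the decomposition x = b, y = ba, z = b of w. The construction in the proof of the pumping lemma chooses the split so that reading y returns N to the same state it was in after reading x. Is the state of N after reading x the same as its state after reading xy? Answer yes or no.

yes

State sequence: q0 -b-> q1 -b-> q2 -a-> q1

After x (step 1): q1. After xy (step 3): q1.
They match, so y = ba drives N around a cycle from q1 back to itself; pumping y any number of times keeps N in q1 before reading z, and xyⁱz ∈ L(N) for every i ≥ 0.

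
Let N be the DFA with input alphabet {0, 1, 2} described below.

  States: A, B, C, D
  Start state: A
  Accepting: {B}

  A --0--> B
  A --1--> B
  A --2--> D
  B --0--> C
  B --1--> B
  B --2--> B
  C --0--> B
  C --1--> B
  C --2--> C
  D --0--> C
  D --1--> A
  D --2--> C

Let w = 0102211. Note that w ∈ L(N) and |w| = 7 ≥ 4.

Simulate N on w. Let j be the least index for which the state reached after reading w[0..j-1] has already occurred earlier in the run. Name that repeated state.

B

Run of N on w = 0 1 0 2 2 1 1:
  step 0: A  (start)
  step 1: B  (read 0: A→B)
  step 2: B  (read 1: B→B)   ← first repeat (B seen earlier)
  step 3: C  (read 0: B→C)
  step 4: C  (read 2: C→C)
  step 5: C  (read 2: C→C)
  step 6: B  (read 1: C→B)
  step 7: B  (read 1: B→B)

The earliest repeat is at step j = 2: N is in B, which it already visited at step i = 1.
With |Q| = 4, pigeonhole forces a state repeat no later than step 4; the substring read between the first and second visits to that state can be pumped.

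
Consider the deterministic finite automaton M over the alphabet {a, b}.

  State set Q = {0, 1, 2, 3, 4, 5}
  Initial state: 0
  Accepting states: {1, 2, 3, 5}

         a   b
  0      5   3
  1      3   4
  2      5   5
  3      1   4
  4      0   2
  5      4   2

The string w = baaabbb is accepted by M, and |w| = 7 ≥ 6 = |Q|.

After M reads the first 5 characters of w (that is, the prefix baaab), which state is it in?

Run of M on the first 5 characters of w = b a a a b:
  step 0: 0  (start)
  step 1: 3  (read b: 0→3)
  step 2: 1  (read a: 3→1)
  step 3: 3  (read a: 1→3)
  step 4: 1  (read a: 3→1)
  step 5: 4  (read b: 1→4)

After reading 5 characters, M is in state 4.
(This kind of state-tracing is the core of the pumping-lemma construction: with 6 states, pigeonhole forces a repeat within the first 6 steps.)

4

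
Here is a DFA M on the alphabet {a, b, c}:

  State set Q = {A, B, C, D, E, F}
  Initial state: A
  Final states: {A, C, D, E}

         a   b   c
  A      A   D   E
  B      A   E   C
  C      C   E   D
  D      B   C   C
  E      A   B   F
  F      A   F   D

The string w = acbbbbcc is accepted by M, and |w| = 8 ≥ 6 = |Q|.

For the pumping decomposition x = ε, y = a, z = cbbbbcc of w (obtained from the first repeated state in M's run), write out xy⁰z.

cbbbbcc

xy⁰z = xz = ε·cbbbbcc = cbbbbcc.
Reading y = a takes M from A back to A, so after x the machine is still in A, and z then leads to the accepting state D. Hence cbbbbcc ∈ L(M).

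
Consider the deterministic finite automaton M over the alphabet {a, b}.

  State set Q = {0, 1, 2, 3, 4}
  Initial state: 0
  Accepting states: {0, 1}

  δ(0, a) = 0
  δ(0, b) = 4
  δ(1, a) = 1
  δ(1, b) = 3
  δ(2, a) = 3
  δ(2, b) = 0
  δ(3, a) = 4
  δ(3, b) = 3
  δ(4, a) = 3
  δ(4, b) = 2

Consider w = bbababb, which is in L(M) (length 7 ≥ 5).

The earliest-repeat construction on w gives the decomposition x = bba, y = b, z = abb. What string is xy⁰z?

bbaabb

xy⁰z = xz = bba·abb = bbaabb.
Reading y = b takes M from 3 back to 3, so after x the machine is still in 3, and z then leads to the accepting state 0. Hence bbaabb ∈ L(M).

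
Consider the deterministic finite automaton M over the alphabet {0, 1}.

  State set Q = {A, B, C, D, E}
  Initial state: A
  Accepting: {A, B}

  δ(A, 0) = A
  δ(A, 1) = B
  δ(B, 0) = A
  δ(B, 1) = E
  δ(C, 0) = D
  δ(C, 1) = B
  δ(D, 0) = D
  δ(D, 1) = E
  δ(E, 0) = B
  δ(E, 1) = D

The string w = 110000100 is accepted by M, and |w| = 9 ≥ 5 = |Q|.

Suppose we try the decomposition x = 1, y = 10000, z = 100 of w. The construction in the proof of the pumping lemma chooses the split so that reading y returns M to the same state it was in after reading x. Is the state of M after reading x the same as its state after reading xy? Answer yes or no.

Run of M on the first 6 characters of w = 1 1 0 0 0 0:
  step 0: A  (start)
  step 1: B  (read 1: A→B)
  step 2: E  (read 1: B→E)
  step 3: B  (read 0: E→B)
  step 4: A  (read 0: B→A)
  step 5: A  (read 0: A→A)
  step 6: A  (read 0: A→A)

After x (step 1): B. After xy (step 6): A.
They differ (B ≠ A), so y is not a cycle from the state after x; this split is not the one the pumping-lemma construction produces, and pumping y need not keep the string in L(M).

no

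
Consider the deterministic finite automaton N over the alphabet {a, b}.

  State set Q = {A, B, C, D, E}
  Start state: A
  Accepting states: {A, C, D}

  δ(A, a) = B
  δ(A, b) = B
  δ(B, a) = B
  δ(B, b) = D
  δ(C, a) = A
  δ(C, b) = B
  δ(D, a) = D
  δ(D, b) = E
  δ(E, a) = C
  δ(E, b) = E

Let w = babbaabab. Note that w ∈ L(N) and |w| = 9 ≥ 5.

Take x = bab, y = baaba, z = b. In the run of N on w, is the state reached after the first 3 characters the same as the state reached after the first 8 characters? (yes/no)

no

State sequence: A -b-> B -a-> B -b-> D -b-> E -a-> C -a-> A -b-> B -a-> B

After x (step 3): D. After xy (step 8): B.
They differ (D ≠ B), so y is not a cycle from the state after x; this split is not the one the pumping-lemma construction produces, and pumping y need not keep the string in L(N).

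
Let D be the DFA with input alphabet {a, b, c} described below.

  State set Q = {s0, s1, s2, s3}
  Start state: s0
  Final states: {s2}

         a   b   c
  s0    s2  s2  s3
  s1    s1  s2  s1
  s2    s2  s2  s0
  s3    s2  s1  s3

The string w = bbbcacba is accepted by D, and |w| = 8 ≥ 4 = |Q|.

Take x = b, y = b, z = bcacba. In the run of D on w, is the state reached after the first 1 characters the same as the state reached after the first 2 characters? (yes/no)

Run of D on the first 2 characters of w = b b:
  step 0: s0  (start)
  step 1: s2  (read b: s0→s2)
  step 2: s2  (read b: s2→s2)

After x (step 1): s2. After xy (step 2): s2.
They match, so y = b drives D around a cycle from s2 back to itself; pumping y any number of times keeps D in s2 before reading z, and xyⁱz ∈ L(D) for every i ≥ 0.

yes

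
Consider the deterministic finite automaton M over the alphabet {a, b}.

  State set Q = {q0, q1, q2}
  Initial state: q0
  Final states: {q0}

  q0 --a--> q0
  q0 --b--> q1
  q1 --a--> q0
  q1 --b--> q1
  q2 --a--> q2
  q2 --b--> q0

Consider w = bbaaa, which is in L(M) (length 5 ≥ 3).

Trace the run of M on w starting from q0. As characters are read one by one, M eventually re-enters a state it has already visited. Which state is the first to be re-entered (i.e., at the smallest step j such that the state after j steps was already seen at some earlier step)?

State sequence: q0 -b-> q1 -b-> q1 -a-> q0 -a-> q0 -a-> q0
First repeat at step 2: q1 was already visited.

The earliest repeat is at step j = 2: M is in q1, which it already visited at step i = 1.
Since M has 3 states, any run of length ≥ 3 visits 3+1 states, so by pigeonhole some state repeats within the first 3 steps — that repeat gives the pumpable loop.

q1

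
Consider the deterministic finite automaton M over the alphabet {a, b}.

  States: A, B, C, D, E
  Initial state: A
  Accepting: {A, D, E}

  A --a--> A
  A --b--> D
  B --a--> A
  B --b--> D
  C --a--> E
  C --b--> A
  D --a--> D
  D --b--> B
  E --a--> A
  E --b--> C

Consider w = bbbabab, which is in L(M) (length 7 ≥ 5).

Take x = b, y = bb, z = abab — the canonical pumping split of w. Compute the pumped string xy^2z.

bbbbbabab

xy^2z = b·bb·bb·abab = bbbbbabab.
Reading y = bb takes M from D back to D, so after x·y·y the machine is still in D, and z then leads to the accepting state D. Hence bbbbbabab ∈ L(M).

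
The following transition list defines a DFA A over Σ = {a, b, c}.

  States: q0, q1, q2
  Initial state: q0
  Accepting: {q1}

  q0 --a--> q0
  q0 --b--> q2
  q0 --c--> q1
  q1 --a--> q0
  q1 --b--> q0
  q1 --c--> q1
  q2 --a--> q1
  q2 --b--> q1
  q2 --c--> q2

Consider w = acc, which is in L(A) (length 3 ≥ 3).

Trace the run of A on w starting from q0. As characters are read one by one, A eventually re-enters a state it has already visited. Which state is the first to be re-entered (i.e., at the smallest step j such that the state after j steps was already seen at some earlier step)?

State sequence: q0 -a-> q0 -c-> q1 -c-> q1
First repeat at step 1: q0 was already visited.

The earliest repeat is at step j = 1: A is in q0, which it already visited at step i = 0.
Pumping length from the standard proof: p = 3 (the number of states). The repeated state found above gives |xy| = j ≤ 3 and |y| = j − i ≥ 1.

q0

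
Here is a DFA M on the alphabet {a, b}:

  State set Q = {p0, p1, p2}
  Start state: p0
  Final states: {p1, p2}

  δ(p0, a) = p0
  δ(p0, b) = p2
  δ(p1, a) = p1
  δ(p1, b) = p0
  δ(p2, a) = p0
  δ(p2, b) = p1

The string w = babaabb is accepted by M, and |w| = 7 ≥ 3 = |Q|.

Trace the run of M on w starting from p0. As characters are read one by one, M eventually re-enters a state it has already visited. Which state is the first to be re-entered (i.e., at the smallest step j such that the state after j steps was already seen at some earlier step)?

State sequence: p0 -b-> p2 -a-> p0 -b-> p2 -a-> p0 -a-> p0 -b-> p2 -b-> p1
First repeat at step 2: p0 was already visited.

The earliest repeat is at step j = 2: M is in p0, which it already visited at step i = 0.
With |Q| = 3, pigeonhole forces a state repeat no later than step 3; the substring read between the first and second visits to that state can be pumped.

p0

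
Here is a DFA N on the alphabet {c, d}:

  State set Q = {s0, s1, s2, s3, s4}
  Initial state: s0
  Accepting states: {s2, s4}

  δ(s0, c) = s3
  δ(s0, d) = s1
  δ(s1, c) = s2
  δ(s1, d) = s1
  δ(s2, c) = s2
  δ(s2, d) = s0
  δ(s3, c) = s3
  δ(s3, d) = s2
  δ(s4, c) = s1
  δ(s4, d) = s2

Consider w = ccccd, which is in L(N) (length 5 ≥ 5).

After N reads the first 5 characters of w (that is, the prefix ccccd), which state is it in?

s2

Run of N on the first 5 characters of w = c c c c d:
  step 0: s0  (start)
  step 1: s3  (read c: s0→s3)
  step 2: s3  (read c: s3→s3)
  step 3: s3  (read c: s3→s3)
  step 4: s3  (read c: s3→s3)
  step 5: s2  (read d: s3→s2)

After reading 5 characters, N is in state s2.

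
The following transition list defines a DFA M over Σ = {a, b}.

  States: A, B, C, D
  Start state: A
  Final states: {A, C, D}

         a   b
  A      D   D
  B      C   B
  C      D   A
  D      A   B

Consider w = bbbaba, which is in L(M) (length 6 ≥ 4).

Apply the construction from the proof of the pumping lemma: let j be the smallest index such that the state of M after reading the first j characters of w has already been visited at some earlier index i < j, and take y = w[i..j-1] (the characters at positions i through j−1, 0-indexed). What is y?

Run of M on w = b b b a b a:
  step 0: A  (start)
  step 1: D  (read b: A→D)
  step 2: B  (read b: D→B)
  step 3: B  (read b: B→B)   ← first repeat (B seen earlier)
  step 4: C  (read a: B→C)
  step 5: A  (read b: C→A)
  step 6: D  (read a: A→D)

So i = 2, j = 3, giving x = w[0:2] = bb, y = w[2:3] = b, z = w[3:6] = aba.
Check: |xy| = 3 ≤ 4 and |y| = 1 ≥ 1. Reading y takes M from B back to B, so every xyⁱz is accepted.

b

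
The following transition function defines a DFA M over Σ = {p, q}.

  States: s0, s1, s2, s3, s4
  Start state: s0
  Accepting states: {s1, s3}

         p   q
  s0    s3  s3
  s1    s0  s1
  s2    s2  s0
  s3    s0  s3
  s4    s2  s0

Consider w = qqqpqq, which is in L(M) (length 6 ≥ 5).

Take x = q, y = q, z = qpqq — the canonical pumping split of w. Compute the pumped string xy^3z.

qqqqqpqq

xy^3z = q·q·q·q·qpqq = qqqqqpqq.
Reading y = q takes M from s3 back to s3, so after x·y·y·y the machine is still in s3, and z then leads to the accepting state s3. Hence qqqqqpqq ∈ L(M).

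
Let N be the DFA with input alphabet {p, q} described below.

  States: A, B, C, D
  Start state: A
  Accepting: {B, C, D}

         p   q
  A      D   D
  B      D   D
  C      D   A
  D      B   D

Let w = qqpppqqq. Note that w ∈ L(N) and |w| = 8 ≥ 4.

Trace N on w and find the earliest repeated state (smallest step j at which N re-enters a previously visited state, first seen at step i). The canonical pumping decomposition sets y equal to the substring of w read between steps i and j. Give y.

State sequence: A -q-> D -q-> D -p-> B -p-> D -p-> B -q-> D -q-> D -q-> D
First repeat at step 2: D was already visited.

So i = 1, j = 2, giving x = w[0:1] = q, y = w[1:2] = q, z = w[2:8] = pppqqq.
Check: |xy| = 2 ≤ 4 and |y| = 1 ≥ 1. Reading y takes N from D back to D, so every xyⁱz is accepted.

q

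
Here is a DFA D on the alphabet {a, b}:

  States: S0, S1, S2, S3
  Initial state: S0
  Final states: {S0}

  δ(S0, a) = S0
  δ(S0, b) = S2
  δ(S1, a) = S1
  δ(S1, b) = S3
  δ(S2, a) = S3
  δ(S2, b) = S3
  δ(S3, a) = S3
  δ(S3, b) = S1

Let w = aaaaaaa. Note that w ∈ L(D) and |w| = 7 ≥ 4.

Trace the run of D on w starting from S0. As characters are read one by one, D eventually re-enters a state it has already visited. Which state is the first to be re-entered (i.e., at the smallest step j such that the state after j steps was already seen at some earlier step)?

State sequence: S0 -a-> S0 -a-> S0 -a-> S0 -a-> S0 -a-> S0 -a-> S0 -a-> S0
First repeat at step 1: S0 was already visited.

The earliest repeat is at step j = 1: D is in S0, which it already visited at step i = 0.
The DFA has 4 states, so the proof of the pumping lemma guarantees a repeated state among the first 4+1 visited; the segment between the two visits is the pumpable y.

S0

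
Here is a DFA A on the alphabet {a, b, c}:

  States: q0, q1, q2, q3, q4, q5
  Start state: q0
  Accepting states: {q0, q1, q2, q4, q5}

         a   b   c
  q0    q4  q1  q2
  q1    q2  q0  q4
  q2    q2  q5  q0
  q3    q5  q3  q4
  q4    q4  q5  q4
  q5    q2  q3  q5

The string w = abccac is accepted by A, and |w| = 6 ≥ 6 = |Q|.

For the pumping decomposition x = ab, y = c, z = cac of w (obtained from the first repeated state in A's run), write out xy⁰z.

abcac

xy⁰z = xz = ab·cac = abcac.
Reading y = c takes A from q5 back to q5, so after x the machine is still in q5, and z then leads to the accepting state q0. Hence abcac ∈ L(A).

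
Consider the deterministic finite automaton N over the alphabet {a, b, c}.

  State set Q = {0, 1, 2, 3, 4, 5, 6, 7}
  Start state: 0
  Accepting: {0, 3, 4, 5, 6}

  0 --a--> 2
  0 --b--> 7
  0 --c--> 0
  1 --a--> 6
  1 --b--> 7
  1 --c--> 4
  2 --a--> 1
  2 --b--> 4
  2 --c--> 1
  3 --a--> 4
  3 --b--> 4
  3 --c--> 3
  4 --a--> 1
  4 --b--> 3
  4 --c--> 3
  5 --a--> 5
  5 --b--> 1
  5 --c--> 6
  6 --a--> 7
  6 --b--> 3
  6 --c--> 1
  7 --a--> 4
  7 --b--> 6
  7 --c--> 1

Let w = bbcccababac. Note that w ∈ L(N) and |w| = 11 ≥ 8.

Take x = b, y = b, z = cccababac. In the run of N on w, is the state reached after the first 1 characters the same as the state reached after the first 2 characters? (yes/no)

State sequence: 0 -b-> 7 -b-> 6

After x (step 1): 7. After xy (step 2): 6.
They differ (7 ≠ 6), so y is not a cycle from the state after x; this split is not the one the pumping-lemma construction produces, and pumping y need not keep the string in L(N).

no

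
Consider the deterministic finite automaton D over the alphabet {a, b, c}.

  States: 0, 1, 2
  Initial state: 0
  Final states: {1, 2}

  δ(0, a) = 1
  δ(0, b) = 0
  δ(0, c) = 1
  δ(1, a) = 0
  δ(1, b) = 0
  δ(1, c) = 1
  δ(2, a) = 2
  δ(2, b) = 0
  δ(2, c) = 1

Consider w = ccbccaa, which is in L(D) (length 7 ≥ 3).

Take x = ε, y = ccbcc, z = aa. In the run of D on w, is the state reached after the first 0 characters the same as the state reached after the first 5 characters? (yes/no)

no

Run of D on the first 5 characters of w = c c b c c:
  step 0: 0  (start)
  step 1: 1  (read c: 0→1)
  step 2: 1  (read c: 1→1)
  step 3: 0  (read b: 1→0)
  step 4: 1  (read c: 0→1)
  step 5: 1  (read c: 1→1)

After x (step 0): 0. After xy (step 5): 1.
They differ (0 ≠ 1), so y is not a cycle from the state after x; this split is not the one the pumping-lemma construction produces, and pumping y need not keep the string in L(D).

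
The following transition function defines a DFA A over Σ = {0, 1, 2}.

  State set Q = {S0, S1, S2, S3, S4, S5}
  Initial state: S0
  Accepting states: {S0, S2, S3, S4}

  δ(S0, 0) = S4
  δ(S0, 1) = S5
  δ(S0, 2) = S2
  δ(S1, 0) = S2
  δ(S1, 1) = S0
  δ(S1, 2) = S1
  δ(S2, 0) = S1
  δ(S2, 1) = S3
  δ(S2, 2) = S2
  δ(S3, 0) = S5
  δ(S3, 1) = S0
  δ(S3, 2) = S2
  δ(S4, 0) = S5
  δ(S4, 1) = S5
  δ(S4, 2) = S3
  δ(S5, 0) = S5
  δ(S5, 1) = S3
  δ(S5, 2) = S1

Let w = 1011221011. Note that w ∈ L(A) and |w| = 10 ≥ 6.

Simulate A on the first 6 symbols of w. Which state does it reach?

S2

Run of A on the first 6 characters of w = 1 0 1 1 2 2:
  step 0: S0  (start)
  step 1: S5  (read 1: S0→S5)
  step 2: S5  (read 0: S5→S5)
  step 3: S3  (read 1: S5→S3)
  step 4: S0  (read 1: S3→S0)
  step 5: S2  (read 2: S0→S2)
  step 6: S2  (read 2: S2→S2)

After reading 6 characters, A is in state S2.
(This kind of state-tracing is the core of the pumping-lemma construction: with 6 states, pigeonhole forces a repeat within the first 6 steps.)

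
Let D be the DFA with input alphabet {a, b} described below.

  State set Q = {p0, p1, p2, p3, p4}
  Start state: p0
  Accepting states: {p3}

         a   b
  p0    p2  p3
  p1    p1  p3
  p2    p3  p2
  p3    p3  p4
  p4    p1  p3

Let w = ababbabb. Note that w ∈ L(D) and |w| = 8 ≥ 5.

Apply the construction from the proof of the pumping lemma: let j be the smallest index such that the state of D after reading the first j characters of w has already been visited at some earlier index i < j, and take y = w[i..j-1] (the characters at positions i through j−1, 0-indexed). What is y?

Run of D on w = a b a b b a b b:
  step 0: p0  (start)
  step 1: p2  (read a: p0→p2)
  step 2: p2  (read b: p2→p2)   ← first repeat (p2 seen earlier)
  step 3: p3  (read a: p2→p3)
  step 4: p4  (read b: p3→p4)
  step 5: p3  (read b: p4→p3)
  step 6: p3  (read a: p3→p3)
  step 7: p4  (read b: p3→p4)
  step 8: p3  (read b: p4→p3)

So i = 1, j = 2, giving x = w[0:1] = a, y = w[1:2] = b, z = w[2:8] = abbabb.
Check: |xy| = 2 ≤ 5 and |y| = 1 ≥ 1. Reading y takes D from p2 back to p2, so every xyⁱz is accepted.
With |Q| = 5, pigeonhole forces a state repeat no later than step 5; the substring read between the first and second visits to that state can be pumped.

b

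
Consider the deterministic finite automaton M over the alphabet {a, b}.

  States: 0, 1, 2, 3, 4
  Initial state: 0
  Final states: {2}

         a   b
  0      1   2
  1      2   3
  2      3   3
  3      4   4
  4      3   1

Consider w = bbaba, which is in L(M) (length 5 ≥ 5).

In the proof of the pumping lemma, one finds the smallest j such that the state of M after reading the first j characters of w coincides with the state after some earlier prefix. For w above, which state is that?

Run of M on w = b b a b a:
  step 0: 0  (start)
  step 1: 2  (read b: 0→2)
  step 2: 3  (read b: 2→3)
  step 3: 4  (read a: 3→4)
  step 4: 1  (read b: 4→1)
  step 5: 2  (read a: 1→2)   ← first repeat (2 seen earlier)

The earliest repeat is at step j = 5: M is in 2, which it already visited at step i = 1.
Since M has 5 states, any run of length ≥ 5 visits 5+1 states, so by pigeonhole some state repeats within the first 5 steps — that repeat gives the pumpable loop.

2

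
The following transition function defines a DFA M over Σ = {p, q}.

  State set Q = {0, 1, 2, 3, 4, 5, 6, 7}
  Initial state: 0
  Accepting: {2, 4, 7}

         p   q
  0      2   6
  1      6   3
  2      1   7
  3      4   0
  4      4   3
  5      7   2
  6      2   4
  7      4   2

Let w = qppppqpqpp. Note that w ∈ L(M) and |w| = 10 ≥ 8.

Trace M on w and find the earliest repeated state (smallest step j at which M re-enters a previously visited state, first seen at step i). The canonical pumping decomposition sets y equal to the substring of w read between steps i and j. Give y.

ppp

Run of M on w = q p p p p q p q p p:
  step 0: 0  (start)
  step 1: 6  (read q: 0→6)
  step 2: 2  (read p: 6→2)
  step 3: 1  (read p: 2→1)
  step 4: 6  (read p: 1→6)   ← first repeat (6 seen earlier)
  step 5: 2  (read p: 6→2)
  step 6: 7  (read q: 2→7)
  step 7: 4  (read p: 7→4)
  step 8: 3  (read q: 4→3)
  step 9: 4  (read p: 3→4)
  step 10: 4  (read p: 4→4)

So i = 1, j = 4, giving x = w[0:1] = q, y = w[1:4] = ppp, z = w[4:10] = pqpqpp.
Check: |xy| = 4 ≤ 8 and |y| = 3 ≥ 1. Reading y takes M from 6 back to 6, so every xyⁱz is accepted.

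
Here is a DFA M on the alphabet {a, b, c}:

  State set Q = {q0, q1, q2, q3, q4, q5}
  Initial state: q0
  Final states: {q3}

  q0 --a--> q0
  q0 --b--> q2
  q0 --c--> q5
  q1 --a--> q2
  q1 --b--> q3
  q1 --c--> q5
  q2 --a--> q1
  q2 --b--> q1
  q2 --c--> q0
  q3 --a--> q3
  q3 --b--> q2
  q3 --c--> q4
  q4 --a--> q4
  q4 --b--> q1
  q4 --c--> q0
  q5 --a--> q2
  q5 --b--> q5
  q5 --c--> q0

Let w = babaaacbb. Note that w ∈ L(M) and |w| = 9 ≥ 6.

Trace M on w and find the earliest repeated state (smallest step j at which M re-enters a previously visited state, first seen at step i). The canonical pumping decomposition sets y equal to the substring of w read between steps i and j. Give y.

a

State sequence: q0 -b-> q2 -a-> q1 -b-> q3 -a-> q3 -a-> q3 -a-> q3 -c-> q4 -b-> q1 -b-> q3
First repeat at step 4: q3 was already visited.

So i = 3, j = 4, giving x = w[0:3] = bab, y = w[3:4] = a, z = w[4:9] = aacbb.
Check: |xy| = 4 ≤ 6 and |y| = 1 ≥ 1. Reading y takes M from q3 back to q3, so every xyⁱz is accepted.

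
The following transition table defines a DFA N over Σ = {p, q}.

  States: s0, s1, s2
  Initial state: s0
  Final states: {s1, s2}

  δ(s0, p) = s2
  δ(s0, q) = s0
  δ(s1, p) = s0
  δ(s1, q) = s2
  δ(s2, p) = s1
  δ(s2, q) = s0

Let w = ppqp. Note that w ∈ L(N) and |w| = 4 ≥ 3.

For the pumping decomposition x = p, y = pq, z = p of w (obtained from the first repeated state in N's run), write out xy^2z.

ppqpqp

xy^2z = p·pq·pq·p = ppqpqp.
Reading y = pq takes N from s2 back to s2, so after x·y·y the machine is still in s2, and z then leads to the accepting state s1. Hence ppqpqp ∈ L(N).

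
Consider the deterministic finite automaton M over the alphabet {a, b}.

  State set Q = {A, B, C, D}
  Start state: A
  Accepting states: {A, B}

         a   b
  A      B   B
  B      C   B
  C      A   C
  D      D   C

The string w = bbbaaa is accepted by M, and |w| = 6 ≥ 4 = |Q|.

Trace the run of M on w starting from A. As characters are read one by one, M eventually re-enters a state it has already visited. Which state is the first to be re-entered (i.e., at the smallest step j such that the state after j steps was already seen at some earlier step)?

State sequence: A -b-> B -b-> B -b-> B -a-> C -a-> A -a-> B
First repeat at step 2: B was already visited.

The earliest repeat is at step j = 2: M is in B, which it already visited at step i = 1.

B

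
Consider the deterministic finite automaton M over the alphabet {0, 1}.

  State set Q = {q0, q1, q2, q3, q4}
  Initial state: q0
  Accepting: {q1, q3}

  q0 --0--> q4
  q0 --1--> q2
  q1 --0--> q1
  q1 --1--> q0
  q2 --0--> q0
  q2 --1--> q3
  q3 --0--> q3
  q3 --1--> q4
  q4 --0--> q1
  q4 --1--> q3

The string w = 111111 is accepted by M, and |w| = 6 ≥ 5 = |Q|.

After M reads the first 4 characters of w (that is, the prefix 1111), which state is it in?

q3

Run of M on the first 4 characters of w = 1 1 1 1:
  step 0: q0  (start)
  step 1: q2  (read 1: q0→q2)
  step 2: q3  (read 1: q2→q3)
  step 3: q4  (read 1: q3→q4)
  step 4: q3  (read 1: q4→q3)

After reading 4 characters, M is in state q3.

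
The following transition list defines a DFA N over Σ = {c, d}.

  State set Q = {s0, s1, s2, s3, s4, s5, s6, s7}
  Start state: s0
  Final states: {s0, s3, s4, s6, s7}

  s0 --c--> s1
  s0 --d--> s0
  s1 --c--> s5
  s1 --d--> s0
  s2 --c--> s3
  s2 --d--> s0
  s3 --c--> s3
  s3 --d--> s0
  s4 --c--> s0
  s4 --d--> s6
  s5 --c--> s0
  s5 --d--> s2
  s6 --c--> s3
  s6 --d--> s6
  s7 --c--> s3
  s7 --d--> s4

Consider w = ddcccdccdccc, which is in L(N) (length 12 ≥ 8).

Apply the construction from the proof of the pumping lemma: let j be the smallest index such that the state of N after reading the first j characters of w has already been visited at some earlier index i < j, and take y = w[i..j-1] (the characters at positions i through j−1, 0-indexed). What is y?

d

State sequence: s0 -d-> s0 -d-> s0 -c-> s1 -c-> s5 -c-> s0 -d-> s0 -c-> s1 -c-> s5 -d-> s2 -c-> s3 -c-> s3 -c-> s3
First repeat at step 1: s0 was already visited.

So i = 0, j = 1, giving x = w[0:0] = ε, y = w[0:1] = d, z = w[1:12] = dcccdccdccc.
Check: |xy| = 1 ≤ 8 and |y| = 1 ≥ 1. Reading y takes N from s0 back to s0, so every xyⁱz is accepted.
The DFA has 8 states, so the proof of the pumping lemma guarantees a repeated state among the first 8+1 visited; the segment between the two visits is the pumpable y.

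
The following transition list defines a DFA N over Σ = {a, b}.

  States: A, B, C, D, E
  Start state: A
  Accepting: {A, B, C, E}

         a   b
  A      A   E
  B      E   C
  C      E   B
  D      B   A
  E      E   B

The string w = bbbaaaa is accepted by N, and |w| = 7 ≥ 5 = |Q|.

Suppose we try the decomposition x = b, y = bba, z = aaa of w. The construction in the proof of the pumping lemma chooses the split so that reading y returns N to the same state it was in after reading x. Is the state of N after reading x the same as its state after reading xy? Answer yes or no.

yes

State sequence: A -b-> E -b-> B -b-> C -a-> E

After x (step 1): E. After xy (step 4): E.
They match, so y = bba drives N around a cycle from E back to itself; pumping y any number of times keeps N in E before reading z, and xyⁱz ∈ L(N) for every i ≥ 0.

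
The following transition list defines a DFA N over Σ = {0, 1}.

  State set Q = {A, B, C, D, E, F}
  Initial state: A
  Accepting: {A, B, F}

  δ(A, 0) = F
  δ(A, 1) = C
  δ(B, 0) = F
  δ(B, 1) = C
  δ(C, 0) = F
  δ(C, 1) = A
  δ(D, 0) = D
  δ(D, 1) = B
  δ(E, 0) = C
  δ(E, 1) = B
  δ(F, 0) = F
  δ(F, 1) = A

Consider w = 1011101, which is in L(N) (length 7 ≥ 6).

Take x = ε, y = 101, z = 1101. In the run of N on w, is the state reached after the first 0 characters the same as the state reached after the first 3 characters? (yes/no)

yes

State sequence: A -1-> C -0-> F -1-> A

After x (step 0): A. After xy (step 3): A.
They match, so y = 101 drives N around a cycle from A back to itself; pumping y any number of times keeps N in A before reading z, and xyⁱz ∈ L(N) for every i ≥ 0.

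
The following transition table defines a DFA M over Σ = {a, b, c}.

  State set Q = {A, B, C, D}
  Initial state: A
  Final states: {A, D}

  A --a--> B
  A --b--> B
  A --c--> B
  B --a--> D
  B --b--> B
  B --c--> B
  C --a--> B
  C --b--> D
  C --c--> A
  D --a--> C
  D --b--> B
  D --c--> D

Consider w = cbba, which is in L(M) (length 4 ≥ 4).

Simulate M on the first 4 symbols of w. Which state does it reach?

Run of M on the first 4 characters of w = c b b a:
  step 0: A  (start)
  step 1: B  (read c: A→B)
  step 2: B  (read b: B→B)
  step 3: B  (read b: B→B)
  step 4: D  (read a: B→D)

After reading 4 characters, M is in state D.

D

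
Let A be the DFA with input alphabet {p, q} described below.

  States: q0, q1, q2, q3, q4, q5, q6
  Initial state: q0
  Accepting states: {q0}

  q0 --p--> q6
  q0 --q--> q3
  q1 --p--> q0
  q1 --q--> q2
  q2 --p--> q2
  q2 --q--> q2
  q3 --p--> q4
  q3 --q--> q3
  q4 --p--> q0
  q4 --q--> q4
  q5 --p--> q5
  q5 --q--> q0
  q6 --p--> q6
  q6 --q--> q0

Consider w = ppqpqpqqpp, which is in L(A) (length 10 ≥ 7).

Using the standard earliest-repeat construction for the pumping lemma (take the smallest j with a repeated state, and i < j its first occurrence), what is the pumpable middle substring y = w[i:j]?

State sequence: q0 -p-> q6 -p-> q6 -q-> q0 -p-> q6 -q-> q0 -p-> q6 -q-> q0 -q-> q3 -p-> q4 -p-> q0
First repeat at step 2: q6 was already visited.

So i = 1, j = 2, giving x = w[0:1] = p, y = w[1:2] = p, z = w[2:10] = qpqpqqpp.
Check: |xy| = 2 ≤ 7 and |y| = 1 ≥ 1. Reading y takes A from q6 back to q6, so every xyⁱz is accepted.

p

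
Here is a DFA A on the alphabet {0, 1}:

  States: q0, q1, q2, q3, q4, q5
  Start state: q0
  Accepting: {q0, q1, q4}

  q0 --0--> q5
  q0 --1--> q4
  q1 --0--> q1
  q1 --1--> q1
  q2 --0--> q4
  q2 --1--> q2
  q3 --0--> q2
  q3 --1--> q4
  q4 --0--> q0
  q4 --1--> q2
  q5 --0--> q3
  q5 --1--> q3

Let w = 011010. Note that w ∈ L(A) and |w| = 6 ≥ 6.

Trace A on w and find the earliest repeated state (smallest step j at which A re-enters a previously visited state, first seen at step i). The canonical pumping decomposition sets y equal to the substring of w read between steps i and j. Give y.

0110

Run of A on w = 0 1 1 0 1 0:
  step 0: q0  (start)
  step 1: q5  (read 0: q0→q5)
  step 2: q3  (read 1: q5→q3)
  step 3: q4  (read 1: q3→q4)
  step 4: q0  (read 0: q4→q0)   ← first repeat (q0 seen earlier)
  step 5: q4  (read 1: q0→q4)
  step 6: q0  (read 0: q4→q0)

So i = 0, j = 4, giving x = w[0:0] = ε, y = w[0:4] = 0110, z = w[4:6] = 10.
Check: |xy| = 4 ≤ 6 and |y| = 4 ≥ 1. Reading y takes A from q0 back to q0, so every xyⁱz is accepted.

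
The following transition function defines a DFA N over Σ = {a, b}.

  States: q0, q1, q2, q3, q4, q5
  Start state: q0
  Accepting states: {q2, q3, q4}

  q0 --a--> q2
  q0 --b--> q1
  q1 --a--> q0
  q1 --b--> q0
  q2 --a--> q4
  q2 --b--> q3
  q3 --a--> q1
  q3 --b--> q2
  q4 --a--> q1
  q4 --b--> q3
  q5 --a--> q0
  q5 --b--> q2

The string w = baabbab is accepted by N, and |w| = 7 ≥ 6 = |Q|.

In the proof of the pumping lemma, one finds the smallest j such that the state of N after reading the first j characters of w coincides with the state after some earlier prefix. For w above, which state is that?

q0

Run of N on w = b a a b b a b:
  step 0: q0  (start)
  step 1: q1  (read b: q0→q1)
  step 2: q0  (read a: q1→q0)   ← first repeat (q0 seen earlier)
  step 3: q2  (read a: q0→q2)
  step 4: q3  (read b: q2→q3)
  step 5: q2  (read b: q3→q2)
  step 6: q4  (read a: q2→q4)
  step 7: q3  (read b: q4→q3)

The earliest repeat is at step j = 2: N is in q0, which it already visited at step i = 0.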